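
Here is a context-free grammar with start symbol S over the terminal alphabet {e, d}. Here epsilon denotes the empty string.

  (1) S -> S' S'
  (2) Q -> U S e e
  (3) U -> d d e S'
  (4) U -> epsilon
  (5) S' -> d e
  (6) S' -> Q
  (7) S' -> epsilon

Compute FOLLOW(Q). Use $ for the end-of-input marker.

FIRST(U) = {epsilon, d}
FIRST(S) = {epsilon, d, e}  (via S' S')
FIRST(Q) = {d, e}  (via U S e e)
FIRST(S') = {epsilon, d, e}  (via Q)
FOLLOW(S) includes $ since S is the start symbol.
FOLLOW(S): in Q->U S e e, S is followed by e e with FIRST {e}. Thus FOLLOW(S) = {$, e}.
FOLLOW(U): in Q->U S e e, U is followed by S e e with FIRST {d, e}. Thus FOLLOW(U) = {d, e}.
FOLLOW(S'): in S->S' S' (occurrence 1), S' is followed by S' with FIRST {epsilon, d, e}; in S->S' S' (occurrence 1), the suffix after S' is nullable, so FOLLOW(S') ⊇ FOLLOW(S) = {$, e}; in S->S' S' (occurrence 2), the suffix after S' is empty, so FOLLOW(S') ⊇ FOLLOW(S) = {$, e}; in U->d d e S', the suffix after S' is empty, so FOLLOW(S') ⊇ FOLLOW(U) = {d, e}. Thus FOLLOW(S') = {$, d, e}.
FOLLOW(Q): in S'->Q, the suffix after Q is empty, so FOLLOW(Q) ⊇ FOLLOW(S') = {$, d, e}. Thus FOLLOW(Q) = {$, d, e}.

{$, d, e}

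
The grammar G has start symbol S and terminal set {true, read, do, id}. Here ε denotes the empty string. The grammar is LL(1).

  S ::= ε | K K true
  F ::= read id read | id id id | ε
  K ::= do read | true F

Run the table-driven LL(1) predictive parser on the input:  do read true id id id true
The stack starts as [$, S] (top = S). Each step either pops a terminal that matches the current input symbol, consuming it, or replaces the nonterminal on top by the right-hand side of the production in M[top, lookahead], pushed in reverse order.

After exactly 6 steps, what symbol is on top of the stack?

F

step 1: stack=$ S  input=do read true id id id true $  — expand S ::= K K true
step 2: stack=$ true K K  input=do read true id id id true $  — expand K ::= do read
step 3: stack=$ true K read do  input=do read true id id id true $  — match do
step 4: stack=$ true K read  input=read true id id id true $  — match read
step 5: stack=$ true K  input=true id id id true $  — expand K ::= true F
step 6: stack=$ true F true  input=true id id id true $  — match true
Stack after step 6: $ true F (top = F).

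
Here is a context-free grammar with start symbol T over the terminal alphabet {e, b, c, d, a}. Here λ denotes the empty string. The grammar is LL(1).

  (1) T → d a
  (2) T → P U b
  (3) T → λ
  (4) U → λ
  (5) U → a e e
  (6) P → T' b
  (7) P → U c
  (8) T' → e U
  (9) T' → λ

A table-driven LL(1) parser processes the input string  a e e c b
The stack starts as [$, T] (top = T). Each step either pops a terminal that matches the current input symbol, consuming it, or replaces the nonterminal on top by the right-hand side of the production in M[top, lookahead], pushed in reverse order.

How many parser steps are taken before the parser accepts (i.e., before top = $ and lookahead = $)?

9

step 1: stack=$ T  input=a e e c b $  — expand T → P U b
step 2: stack=$ b U P  input=a e e c b $  — expand P → U c
step 3: stack=$ b U c U  input=a e e c b $  — expand U → a e e
step 4: stack=$ b U c e e a  input=a e e c b $  — match a
step 5: stack=$ b U c e e  input=e e c b $  — match e
step 6: stack=$ b U c e  input=e c b $  — match e
step 7: stack=$ b U c  input=c b $  — match c
step 8: stack=$ b U  input=b $  — expand U → λ
step 9: stack=$ b  input=b $  — match b
Accept reached after 9 steps.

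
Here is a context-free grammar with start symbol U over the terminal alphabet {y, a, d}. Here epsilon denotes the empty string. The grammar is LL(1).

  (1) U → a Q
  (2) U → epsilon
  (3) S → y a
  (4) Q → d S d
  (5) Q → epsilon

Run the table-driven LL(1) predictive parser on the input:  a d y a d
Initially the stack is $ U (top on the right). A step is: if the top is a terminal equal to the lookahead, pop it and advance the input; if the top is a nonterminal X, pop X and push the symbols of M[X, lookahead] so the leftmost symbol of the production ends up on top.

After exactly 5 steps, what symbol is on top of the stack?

y

step 1: stack=$ U  input=a d y a d $  — expand U → a Q
step 2: stack=$ Q a  input=a d y a d $  — match a
step 3: stack=$ Q  input=d y a d $  — expand Q → d S d
step 4: stack=$ d S d  input=d y a d $  — match d
step 5: stack=$ d S  input=y a d $  — expand S → y a
Stack after step 5: $ d a y (top = y).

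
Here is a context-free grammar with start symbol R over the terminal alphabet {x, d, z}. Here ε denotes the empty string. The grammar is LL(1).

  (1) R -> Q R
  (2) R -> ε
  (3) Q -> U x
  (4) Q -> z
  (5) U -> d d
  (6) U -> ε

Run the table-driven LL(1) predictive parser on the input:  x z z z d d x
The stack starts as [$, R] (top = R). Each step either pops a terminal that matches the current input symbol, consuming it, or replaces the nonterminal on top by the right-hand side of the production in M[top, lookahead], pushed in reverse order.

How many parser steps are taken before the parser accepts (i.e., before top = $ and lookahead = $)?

20

step 1: stack=$ R  input=x z z z d d x $  — expand R -> Q R
step 2: stack=$ R Q  input=x z z z d d x $  — expand Q -> U x
step 3: stack=$ R x U  input=x z z z d d x $  — expand U -> ε
step 4: stack=$ R x  input=x z z z d d x $  — match x
step 5: stack=$ R  input=z z z d d x $  — expand R -> Q R
step 6: stack=$ R Q  input=z z z d d x $  — expand Q -> z
step 7: stack=$ R z  input=z z z d d x $  — match z
step 8: stack=$ R  input=z z d d x $  — expand R -> Q R
step 9: stack=$ R Q  input=z z d d x $  — expand Q -> z
step 10: stack=$ R z  input=z z d d x $  — match z
step 11: stack=$ R  input=z d d x $  — expand R -> Q R
step 12: stack=$ R Q  input=z d d x $  — expand Q -> z
step 13: stack=$ R z  input=z d d x $  — match z
step 14: stack=$ R  input=d d x $  — expand R -> Q R
step 15: stack=$ R Q  input=d d x $  — expand Q -> U x
step 16: stack=$ R x U  input=d d x $  — expand U -> d d
step 17: stack=$ R x d d  input=d d x $  — match d
step 18: stack=$ R x d  input=d x $  — match d
step 19: stack=$ R x  input=x $  — match x
step 20: stack=$ R  input=$  — expand R -> ε
Accept reached after 20 steps.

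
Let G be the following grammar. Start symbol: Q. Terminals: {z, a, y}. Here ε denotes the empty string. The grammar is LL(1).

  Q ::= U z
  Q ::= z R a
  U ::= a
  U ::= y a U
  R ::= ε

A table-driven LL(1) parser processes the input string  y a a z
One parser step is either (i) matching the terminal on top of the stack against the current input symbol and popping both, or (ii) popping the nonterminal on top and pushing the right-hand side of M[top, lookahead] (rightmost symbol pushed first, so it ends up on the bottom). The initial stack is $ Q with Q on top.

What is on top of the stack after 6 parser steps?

step 1: stack=$ Q  input=y a a z $  — expand Q ::= U z
step 2: stack=$ z U  input=y a a z $  — expand U ::= y a U
step 3: stack=$ z U a y  input=y a a z $  — match y
step 4: stack=$ z U a  input=a a z $  — match a
step 5: stack=$ z U  input=a z $  — expand U ::= a
step 6: stack=$ z a  input=a z $  — match a
Stack after step 6: $ z (top = z).

z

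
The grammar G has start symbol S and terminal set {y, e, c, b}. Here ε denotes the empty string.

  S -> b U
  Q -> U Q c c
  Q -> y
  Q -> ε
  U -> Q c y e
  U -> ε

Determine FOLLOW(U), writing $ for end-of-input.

FIRST(S): from S->b U we get {b}. So FIRST(S) = {b}.
FIRST(Q): from Q->U Q c c we get {c, y}; from Q->y we get {y}; from Q->ε we get {ε}. So FIRST(Q) = {ε, c, y}.
FIRST(U): from U->Q c y e we get {c, y}; from U->ε we get {ε}. So FIRST(U) = {ε, c, y}.
FOLLOW(S) includes $ since S is the start symbol.
FOLLOW(S): S appears on no right-hand side. Thus FOLLOW(S) = {$}.
FOLLOW(Q): in Q->U Q c c, Q is followed by c c with FIRST {c}; in U->Q c y e, Q is followed by c y e with FIRST {c}. Thus FOLLOW(Q) = {c}.
FOLLOW(U): in S->b U, the suffix after U is empty, so FOLLOW(U) ⊇ FOLLOW(S) = {$}; in Q->U Q c c, U is followed by Q c c with FIRST {c, y}. Thus FOLLOW(U) = {$, c, y}.

{$, c, y}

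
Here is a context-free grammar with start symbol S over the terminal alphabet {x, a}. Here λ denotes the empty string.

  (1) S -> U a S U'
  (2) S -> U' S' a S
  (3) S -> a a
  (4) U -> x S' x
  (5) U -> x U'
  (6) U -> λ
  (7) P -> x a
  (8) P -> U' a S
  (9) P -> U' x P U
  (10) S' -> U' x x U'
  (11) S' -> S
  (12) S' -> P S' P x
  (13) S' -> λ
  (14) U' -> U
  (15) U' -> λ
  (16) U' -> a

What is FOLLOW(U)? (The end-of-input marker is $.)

{$, a, x}

FIRST(U) = {λ, x}
FIRST(U') = {λ, a, x}  (via U)
FIRST(P) = {a, x}  (via U' a S, U' x P U)
FIRST(S) = {a, x}  (via U a S U', U' S' a S)
FIRST(S') = {λ, a, x}  (via U' x x U', S, P S' P x)
FOLLOW(S) includes $ since S is the start symbol.
FOLLOW(P): in P->U' x P U, P is followed by U with FIRST {λ, x}; in P->U' x P U, the suffix after P is nullable (adds nothing new); in S'->P S' P x (occurrence 1), P is followed by S' P x with FIRST {a, x}; in S'->P S' P x (occurrence 2), P is followed by x with FIRST {x}. Thus FOLLOW(P) = {a, x}.
FOLLOW(S'): in S->U' S' a S, S' is followed by a S with FIRST {a}; in U->x S' x, S' is followed by x with FIRST {x}; in S'->P S' P x, S' is followed by P x with FIRST {a, x}. Thus FOLLOW(S') = {a, x}.
FOLLOW(S): in S->U a S U', S is followed by U' with FIRST {λ, a, x}; in S->U a S U', the suffix after S is nullable (adds nothing new); in S->U' S' a S, the suffix after S is empty (adds nothing new); in P->U' a S, the suffix after S is empty, so FOLLOW(S) ⊇ FOLLOW(P) = {a, x}; in S'->S, the suffix after S is empty, so FOLLOW(S) ⊇ FOLLOW(S') = {a, x}. Thus FOLLOW(S) = {$, a, x}.
FOLLOW(U): in S->U a S U', U is followed by a S U' with FIRST {a}; in P->U' x P U, the suffix after U is empty, so FOLLOW(U) ⊇ FOLLOW(P) = {a, x}; in U'->U, the suffix after U is empty, so FOLLOW(U) ⊇ FOLLOW(U') = {$, a, x}. Thus FOLLOW(U) = {$, a, x}.
FOLLOW(U'): in S->U a S U', the suffix after U' is empty, so FOLLOW(U') ⊇ FOLLOW(S) = {$, a, x}; in S->U' S' a S, U' is followed by S' a S with FIRST {a, x}; in U->x U', the suffix after U' is empty, so FOLLOW(U') ⊇ FOLLOW(U) = {$, a, x}; in P->U' a S, U' is followed by a S with FIRST {a}; in P->U' x P U, U' is followed by x P U with FIRST {x}; in S'->U' x x U' (occurrence 1), U' is followed by x x U' with FIRST {x}; in S'->U' x x U' (occurrence 2), the suffix after U' is empty, so FOLLOW(U') ⊇ FOLLOW(S') = {a, x}. Thus FOLLOW(U') = {$, a, x}.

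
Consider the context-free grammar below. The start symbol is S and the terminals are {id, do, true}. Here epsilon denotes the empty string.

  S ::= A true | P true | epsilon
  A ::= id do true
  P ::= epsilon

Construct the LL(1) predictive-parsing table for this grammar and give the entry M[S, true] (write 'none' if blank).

FIRST(A) = {id}
FIRST(P) = {epsilon}
FIRST(S) = {epsilon, id, true}  (via A true, P true)
FOLLOW(S) includes $ since S is the start symbol.
FOLLOW(S): S appears on no right-hand side. Thus FOLLOW(S) = {$}.
For S ::= A true: FIRST(A true) = {id}, so it goes in M[S, t] for t ∈ {id}.
For S ::= P true: FIRST(P true) = {true}, so it goes in M[S, t] for t ∈ {true}.
For S ::= epsilon: FIRST(epsilon) = {epsilon}, so it goes in M[S, t] for t ∈ {}; since epsilon ∈ FIRST, also for every t ∈ FOLLOW(S) = {$}.

S ::= P true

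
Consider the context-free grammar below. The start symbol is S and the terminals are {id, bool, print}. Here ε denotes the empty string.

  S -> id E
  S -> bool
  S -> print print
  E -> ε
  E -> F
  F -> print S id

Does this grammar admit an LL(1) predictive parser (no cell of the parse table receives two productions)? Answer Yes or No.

Yes

FIRST(S) = {bool, id, print}
FIRST(E) = {ε, print}
FIRST(F) = {print}
FOLLOW(S) = {$, id}
FOLLOW(E) = {$, id}
FOLLOW(F) = {$, id}
Each cell of M receives at most one production.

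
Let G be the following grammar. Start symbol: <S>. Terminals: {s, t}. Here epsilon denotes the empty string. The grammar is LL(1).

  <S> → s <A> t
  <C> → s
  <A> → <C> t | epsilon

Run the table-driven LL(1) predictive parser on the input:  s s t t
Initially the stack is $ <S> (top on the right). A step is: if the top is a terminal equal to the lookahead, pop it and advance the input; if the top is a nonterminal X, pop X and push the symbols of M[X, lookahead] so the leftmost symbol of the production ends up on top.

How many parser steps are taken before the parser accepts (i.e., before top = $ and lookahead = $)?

     Stack      Input      Action
  1  $ <S>      s s t t $  expand <S> → s <A> t
  2  $ t <A> s  s s t t $  match s
  3  $ t <A>    s t t $    expand <A> → <C> t
  4  $ t t <C>  s t t $    expand <C> → s
  5  $ t t s    s t t $    match s
  6  $ t t      t t $      match t
  7  $ t        t $        match t
Accept reached after 7 steps.

7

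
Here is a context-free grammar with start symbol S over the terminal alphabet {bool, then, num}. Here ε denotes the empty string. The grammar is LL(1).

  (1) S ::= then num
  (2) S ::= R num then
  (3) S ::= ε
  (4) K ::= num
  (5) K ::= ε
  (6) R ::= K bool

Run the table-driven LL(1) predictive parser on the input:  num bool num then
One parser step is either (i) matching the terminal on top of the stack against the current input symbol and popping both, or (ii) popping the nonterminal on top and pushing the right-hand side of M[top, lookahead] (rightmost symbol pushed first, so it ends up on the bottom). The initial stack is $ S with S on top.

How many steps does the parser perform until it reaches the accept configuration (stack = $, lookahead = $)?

7

step 1: stack=$ S  input=num bool num then $  — expand S ::= R num then
step 2: stack=$ then num R  input=num bool num then $  — expand R ::= K bool
step 3: stack=$ then num bool K  input=num bool num then $  — expand K ::= num
step 4: stack=$ then num bool num  input=num bool num then $  — match num
step 5: stack=$ then num bool  input=bool num then $  — match bool
step 6: stack=$ then num  input=num then $  — match num
step 7: stack=$ then  input=then $  — match then
Accept reached after 7 steps.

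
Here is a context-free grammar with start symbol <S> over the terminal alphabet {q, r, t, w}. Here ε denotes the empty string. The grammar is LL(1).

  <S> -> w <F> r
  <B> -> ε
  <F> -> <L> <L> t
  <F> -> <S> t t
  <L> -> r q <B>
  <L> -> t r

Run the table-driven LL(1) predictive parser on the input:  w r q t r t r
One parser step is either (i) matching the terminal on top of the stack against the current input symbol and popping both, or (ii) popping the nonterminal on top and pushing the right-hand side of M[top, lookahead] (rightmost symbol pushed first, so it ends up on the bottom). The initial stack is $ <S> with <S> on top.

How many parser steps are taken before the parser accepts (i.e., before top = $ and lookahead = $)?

step 1: stack=$ <S>  input=w r q t r t r $  — expand <S> -> w <F> r
step 2: stack=$ r <F> w  input=w r q t r t r $  — match w
step 3: stack=$ r <F>  input=r q t r t r $  — expand <F> -> <L> <L> t
step 4: stack=$ r t <L> <L>  input=r q t r t r $  — expand <L> -> r q <B>
step 5: stack=$ r t <L> <B> q r  input=r q t r t r $  — match r
step 6: stack=$ r t <L> <B> q  input=q t r t r $  — match q
step 7: stack=$ r t <L> <B>  input=t r t r $  — expand <B> -> ε
step 8: stack=$ r t <L>  input=t r t r $  — expand <L> -> t r
step 9: stack=$ r t r t  input=t r t r $  — match t
step 10: stack=$ r t r  input=r t r $  — match r
step 11: stack=$ r t  input=t r $  — match t
step 12: stack=$ r  input=r $  — match r
Accept reached after 12 steps.

12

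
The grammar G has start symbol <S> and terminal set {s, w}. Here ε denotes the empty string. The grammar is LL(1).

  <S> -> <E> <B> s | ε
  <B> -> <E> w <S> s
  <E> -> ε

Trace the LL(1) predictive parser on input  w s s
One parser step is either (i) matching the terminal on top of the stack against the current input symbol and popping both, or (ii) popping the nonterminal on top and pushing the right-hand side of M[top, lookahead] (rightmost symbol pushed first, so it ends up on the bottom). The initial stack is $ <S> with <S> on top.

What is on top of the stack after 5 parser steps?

     Stack            Input    Action
  1  $ <S>            w s s $  expand <S> -> <E> <B> s
  2  $ s <B> <E>      w s s $  expand <E> -> ε
  3  $ s <B>          w s s $  expand <B> -> <E> w <S> s
  4  $ s s <S> w <E>  w s s $  expand <E> -> ε
  5  $ s s <S> w      w s s $  match w
Stack after step 5: $ s s <S> (top = <S>).

<S>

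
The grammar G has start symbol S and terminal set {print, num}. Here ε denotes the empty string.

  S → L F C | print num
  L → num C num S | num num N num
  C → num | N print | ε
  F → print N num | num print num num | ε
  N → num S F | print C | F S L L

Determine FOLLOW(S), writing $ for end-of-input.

FIRST(L): from L→num C num S we get {num}; from L→num num N num we get {num}. So FIRST(L) = {num}.
FIRST(F): from F→print N num we get {print}; from F→num print num num we get {num}; from F→ε we get {ε}. So FIRST(F) = {ε, num, print}.
FIRST(S): from S→L F C we get {num}; from S→print num we get {print}. So FIRST(S) = {num, print}.
FIRST(N): from N→num S F we get {num}; from N→print C we get {print}; from N→F S L L we get {num, print}. So FIRST(N) = {num, print}.
FIRST(C): from C→num we get {num}; from C→N print we get {num, print}; from C→ε we get {ε}. So FIRST(C) = {ε, num, print}.
FOLLOW(S) includes $ since S is the start symbol.
FOLLOW(N): in L→num num N num, N is followed by num with FIRST {num}; in C→N print, N is followed by print with FIRST {print}; in F→print N num, N is followed by num with FIRST {num}. Thus FOLLOW(N) = {num, print}.
FOLLOW(S): in L→num C num S, the suffix after S is empty, so FOLLOW(S) ⊇ FOLLOW(L) = {$, num, print}; in N→num S F, S is followed by F with FIRST {ε, num, print}; in N→num S F, the suffix after S is nullable, so FOLLOW(S) ⊇ FOLLOW(N) = {num, print}; in N→F S L L, S is followed by L L with FIRST {num}. Thus FOLLOW(S) = {$, num, print}.
FOLLOW(L): in S→L F C, L is followed by F C with FIRST {ε, num, print}; in S→L F C, the suffix after L is nullable, so FOLLOW(L) ⊇ FOLLOW(S) = {$, num, print}; in N→F S L L (occurrence 1), L is followed by L with FIRST {num}; in N→F S L L (occurrence 2), the suffix after L is empty, so FOLLOW(L) ⊇ FOLLOW(N) = {num, print}. Thus FOLLOW(L) = {$, num, print}.
FOLLOW(C): in S→L F C, the suffix after C is empty, so FOLLOW(C) ⊇ FOLLOW(S) = {$, num, print}; in L→num C num S, C is followed by num S with FIRST {num}; in N→print C, the suffix after C is empty, so FOLLOW(C) ⊇ FOLLOW(N) = {num, print}. Thus FOLLOW(C) = {$, num, print}.
FOLLOW(F): in S→L F C, F is followed by C with FIRST {ε, num, print}; in S→L F C, the suffix after F is nullable, so FOLLOW(F) ⊇ FOLLOW(S) = {$, num, print}; in N→num S F, the suffix after F is empty, so FOLLOW(F) ⊇ FOLLOW(N) = {num, print}; in N→F S L L, F is followed by S L L with FIRST {num, print}. Thus FOLLOW(F) = {$, num, print}.

{$, num, print}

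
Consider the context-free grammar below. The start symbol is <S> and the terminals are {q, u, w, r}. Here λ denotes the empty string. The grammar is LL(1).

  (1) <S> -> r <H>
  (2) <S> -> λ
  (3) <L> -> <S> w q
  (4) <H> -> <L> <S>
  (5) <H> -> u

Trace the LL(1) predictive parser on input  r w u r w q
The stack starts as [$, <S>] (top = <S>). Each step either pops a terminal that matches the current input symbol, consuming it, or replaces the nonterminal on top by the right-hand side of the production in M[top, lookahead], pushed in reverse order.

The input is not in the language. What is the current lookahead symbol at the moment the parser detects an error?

u

step 1: stack=$ <S>  input=r w u r w q $  — expand <S> -> r <H>
step 2: stack=$ <H> r  input=r w u r w q $  — match r
step 3: stack=$ <H>  input=w u r w q $  — expand <H> -> <L> <S>
step 4: stack=$ <S> <L>  input=w u r w q $  — expand <L> -> <S> w q
step 5: stack=$ <S> q w <S>  input=w u r w q $  — expand <S> -> λ
step 6: stack=$ <S> q w  input=w u r w q $  — match w
step 7: stack=$ <S> q  input=u r w q $  — error: top is terminal q but lookahead is u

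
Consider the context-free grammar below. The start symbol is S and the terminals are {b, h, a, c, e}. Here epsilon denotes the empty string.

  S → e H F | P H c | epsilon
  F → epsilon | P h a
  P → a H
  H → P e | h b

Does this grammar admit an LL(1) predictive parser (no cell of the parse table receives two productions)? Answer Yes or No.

FIRST(S) = {epsilon, a, e}
FIRST(F) = {epsilon, a}
FIRST(P) = {a}
FIRST(H) = {a, h}
FOLLOW(S) = {$}
FOLLOW(F) = {$}
FOLLOW(P) = {a, e, h}
FOLLOW(H) = {$, a, c, e, h}
Each cell of M receives at most one production.

Yes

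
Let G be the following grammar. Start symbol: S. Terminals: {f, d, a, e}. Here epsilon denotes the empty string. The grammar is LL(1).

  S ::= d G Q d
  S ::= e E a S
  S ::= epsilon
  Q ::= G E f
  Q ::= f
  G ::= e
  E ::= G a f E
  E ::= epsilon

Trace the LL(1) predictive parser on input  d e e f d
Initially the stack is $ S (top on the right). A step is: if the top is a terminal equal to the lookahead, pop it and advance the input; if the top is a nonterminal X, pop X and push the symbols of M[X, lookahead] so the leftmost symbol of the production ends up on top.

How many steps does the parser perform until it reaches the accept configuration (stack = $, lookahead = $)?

10

step 1: stack=$ S  input=d e e f d $  — expand S ::= d G Q d
step 2: stack=$ d Q G d  input=d e e f d $  — match d
step 3: stack=$ d Q G  input=e e f d $  — expand G ::= e
step 4: stack=$ d Q e  input=e e f d $  — match e
step 5: stack=$ d Q  input=e f d $  — expand Q ::= G E f
step 6: stack=$ d f E G  input=e f d $  — expand G ::= e
step 7: stack=$ d f E e  input=e f d $  — match e
step 8: stack=$ d f E  input=f d $  — expand E ::= epsilon
step 9: stack=$ d f  input=f d $  — match f
step 10: stack=$ d  input=d $  — match d
Accept reached after 10 steps.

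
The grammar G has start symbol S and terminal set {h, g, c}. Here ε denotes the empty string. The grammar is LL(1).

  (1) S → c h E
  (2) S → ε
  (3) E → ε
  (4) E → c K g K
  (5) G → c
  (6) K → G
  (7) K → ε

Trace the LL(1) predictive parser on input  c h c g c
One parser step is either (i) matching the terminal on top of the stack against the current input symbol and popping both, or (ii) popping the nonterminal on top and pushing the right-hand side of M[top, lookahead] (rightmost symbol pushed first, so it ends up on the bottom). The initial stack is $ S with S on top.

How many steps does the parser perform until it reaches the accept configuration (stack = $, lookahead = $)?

step 1: stack=$ S  input=c h c g c $  — expand S → c h E
step 2: stack=$ E h c  input=c h c g c $  — match c
step 3: stack=$ E h  input=h c g c $  — match h
step 4: stack=$ E  input=c g c $  — expand E → c K g K
step 5: stack=$ K g K c  input=c g c $  — match c
step 6: stack=$ K g K  input=g c $  — expand K → ε
step 7: stack=$ K g  input=g c $  — match g
step 8: stack=$ K  input=c $  — expand K → G
step 9: stack=$ G  input=c $  — expand G → c
step 10: stack=$ c  input=c $  — match c
Accept reached after 10 steps.

10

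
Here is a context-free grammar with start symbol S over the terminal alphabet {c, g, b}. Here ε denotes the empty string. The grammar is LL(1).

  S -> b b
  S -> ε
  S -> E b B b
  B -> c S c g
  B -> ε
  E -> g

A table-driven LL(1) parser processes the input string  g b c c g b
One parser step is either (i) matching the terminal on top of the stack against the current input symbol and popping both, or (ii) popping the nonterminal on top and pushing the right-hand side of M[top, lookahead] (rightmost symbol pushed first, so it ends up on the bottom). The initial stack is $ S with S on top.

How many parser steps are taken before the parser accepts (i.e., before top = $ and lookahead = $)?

10

step 1: stack=$ S  input=g b c c g b $  — expand S -> E b B b
step 2: stack=$ b B b E  input=g b c c g b $  — expand E -> g
step 3: stack=$ b B b g  input=g b c c g b $  — match g
step 4: stack=$ b B b  input=b c c g b $  — match b
step 5: stack=$ b B  input=c c g b $  — expand B -> c S c g
step 6: stack=$ b g c S c  input=c c g b $  — match c
step 7: stack=$ b g c S  input=c g b $  — expand S -> ε
step 8: stack=$ b g c  input=c g b $  — match c
step 9: stack=$ b g  input=g b $  — match g
step 10: stack=$ b  input=b $  — match b
Accept reached after 10 steps.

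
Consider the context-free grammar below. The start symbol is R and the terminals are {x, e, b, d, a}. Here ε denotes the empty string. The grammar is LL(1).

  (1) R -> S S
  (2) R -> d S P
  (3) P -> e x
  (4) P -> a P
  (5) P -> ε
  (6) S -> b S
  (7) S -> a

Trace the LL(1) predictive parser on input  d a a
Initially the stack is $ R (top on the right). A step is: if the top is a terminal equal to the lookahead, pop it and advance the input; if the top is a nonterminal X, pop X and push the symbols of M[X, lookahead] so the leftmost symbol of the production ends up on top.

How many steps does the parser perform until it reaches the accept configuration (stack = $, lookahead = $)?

step 1: stack=$ R  input=d a a $  — expand R -> d S P
step 2: stack=$ P S d  input=d a a $  — match d
step 3: stack=$ P S  input=a a $  — expand S -> a
step 4: stack=$ P a  input=a a $  — match a
step 5: stack=$ P  input=a $  — expand P -> a P
step 6: stack=$ P a  input=a $  — match a
step 7: stack=$ P  input=$  — expand P -> ε
Accept reached after 7 steps.

7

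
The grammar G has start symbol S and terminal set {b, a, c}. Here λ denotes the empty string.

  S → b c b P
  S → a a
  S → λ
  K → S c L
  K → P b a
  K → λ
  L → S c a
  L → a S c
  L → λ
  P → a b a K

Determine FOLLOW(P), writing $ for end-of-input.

FIRST(S) = {λ, a, b}
FIRST(P) = {a}
FIRST(K) = {λ, a, b, c}  (via S c L, P b a)
FIRST(L) = {λ, a, b, c}  (via S c a)
FOLLOW(S) includes $ since S is the start symbol.
FOLLOW(S): in K→S c L, S is followed by c L with FIRST {c}; in L→S c a, S is followed by c a with FIRST {c}; in L→a S c, S is followed by c with FIRST {c}. Thus FOLLOW(S) = {$, c}.
FOLLOW(P): in S→b c b P, the suffix after P is empty, so FOLLOW(P) ⊇ FOLLOW(S) = {$, c}; in K→P b a, P is followed by b a with FIRST {b}. Thus FOLLOW(P) = {$, b, c}.
FOLLOW(K): in P→a b a K, the suffix after K is empty, so FOLLOW(K) ⊇ FOLLOW(P) = {$, b, c}. Thus FOLLOW(K) = {$, b, c}.
FOLLOW(L): in K→S c L, the suffix after L is empty, so FOLLOW(L) ⊇ FOLLOW(K) = {$, b, c}. Thus FOLLOW(L) = {$, b, c}.

{$, b, c}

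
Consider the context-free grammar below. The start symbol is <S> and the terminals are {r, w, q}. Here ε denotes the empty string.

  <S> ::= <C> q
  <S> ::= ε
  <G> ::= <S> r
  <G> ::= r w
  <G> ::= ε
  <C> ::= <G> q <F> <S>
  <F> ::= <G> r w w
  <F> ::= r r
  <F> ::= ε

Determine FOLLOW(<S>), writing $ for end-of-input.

{$, q, r}

FIRST(<S>) = {ε, q, r}  (via <C> q)
FIRST(<G>) = {ε, q, r}  (via <S> r)
FIRST(<C>) = {q, r}  (via <G> q <F> <S>)
FIRST(<F>) = {ε, q, r}  (via <G> r w w)
FOLLOW(<S>) includes $ since <S> is the start symbol.
FOLLOW(<G>): in <C>::=<G> q <F> <S>, <G> is followed by q <F> <S> with FIRST {q}; in <F>::=<G> r w w, <G> is followed by r w w with FIRST {r}. Thus FOLLOW(<G>) = {q, r}.
FOLLOW(<C>): in <S>::=<C> q, <C> is followed by q with FIRST {q}. Thus FOLLOW(<C>) = {q}.
FOLLOW(<S>): in <G>::=<S> r, <S> is followed by r with FIRST {r}; in <C>::=<G> q <F> <S>, the suffix after <S> is empty, so FOLLOW(<S>) ⊇ FOLLOW(<C>) = {q}. Thus FOLLOW(<S>) = {$, q, r}.
FOLLOW(<F>): in <C>::=<G> q <F> <S>, <F> is followed by <S> with FIRST {ε, q, r}; in <C>::=<G> q <F> <S>, the suffix after <F> is nullable, so FOLLOW(<F>) ⊇ FOLLOW(<C>) = {q}. Thus FOLLOW(<F>) = {q, r}.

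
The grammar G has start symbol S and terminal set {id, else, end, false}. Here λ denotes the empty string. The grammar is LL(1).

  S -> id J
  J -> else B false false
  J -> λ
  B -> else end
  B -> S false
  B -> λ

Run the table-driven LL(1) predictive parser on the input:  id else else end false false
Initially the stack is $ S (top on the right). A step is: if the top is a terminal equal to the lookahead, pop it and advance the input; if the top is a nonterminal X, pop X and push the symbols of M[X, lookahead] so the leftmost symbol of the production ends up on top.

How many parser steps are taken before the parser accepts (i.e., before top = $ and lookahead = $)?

step 1: stack=$ S  input=id else else end false false $  — expand S -> id J
step 2: stack=$ J id  input=id else else end false false $  — match id
step 3: stack=$ J  input=else else end false false $  — expand J -> else B false false
step 4: stack=$ false false B else  input=else else end false false $  — match else
step 5: stack=$ false false B  input=else end false false $  — expand B -> else end
step 6: stack=$ false false end else  input=else end false false $  — match else
step 7: stack=$ false false end  input=end false false $  — match end
step 8: stack=$ false false  input=false false $  — match false
step 9: stack=$ false  input=false $  — match false
Accept reached after 9 steps.

9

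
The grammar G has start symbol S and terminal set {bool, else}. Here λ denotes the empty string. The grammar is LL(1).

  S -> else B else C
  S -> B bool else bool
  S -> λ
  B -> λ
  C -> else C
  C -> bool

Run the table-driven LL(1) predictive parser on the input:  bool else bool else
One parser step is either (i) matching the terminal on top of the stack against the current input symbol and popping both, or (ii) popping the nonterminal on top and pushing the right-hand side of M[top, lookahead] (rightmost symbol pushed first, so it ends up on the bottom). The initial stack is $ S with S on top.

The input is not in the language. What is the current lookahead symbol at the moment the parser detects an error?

else

step 1: stack=$ S  input=bool else bool else $  — expand S -> B bool else bool
step 2: stack=$ bool else bool B  input=bool else bool else $  — expand B -> λ
step 3: stack=$ bool else bool  input=bool else bool else $  — match bool
step 4: stack=$ bool else  input=else bool else $  — match else
step 5: stack=$ bool  input=bool else $  — match bool
step 6: stack=$  input=else $  — error: stack empty but input remains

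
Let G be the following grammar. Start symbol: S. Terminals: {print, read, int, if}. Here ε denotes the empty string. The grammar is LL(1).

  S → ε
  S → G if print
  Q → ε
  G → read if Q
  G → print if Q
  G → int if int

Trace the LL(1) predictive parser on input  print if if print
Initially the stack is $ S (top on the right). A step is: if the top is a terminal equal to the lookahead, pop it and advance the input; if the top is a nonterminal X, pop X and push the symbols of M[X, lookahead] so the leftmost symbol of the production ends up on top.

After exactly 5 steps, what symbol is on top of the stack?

     Stack                  Input                Action
  1  $ S                    print if if print $  expand S → G if print
  2  $ print if G           print if if print $  expand G → print if Q
  3  $ print if Q if print  print if if print $  match print
  4  $ print if Q if        if if print $        match if
  5  $ print if Q           if print $           expand Q → ε
Stack after step 5: $ print if (top = if).

if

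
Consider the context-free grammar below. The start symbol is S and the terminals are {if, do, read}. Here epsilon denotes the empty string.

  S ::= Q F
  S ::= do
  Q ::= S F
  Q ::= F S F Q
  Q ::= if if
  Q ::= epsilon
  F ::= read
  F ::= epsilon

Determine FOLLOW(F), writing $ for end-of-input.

FIRST(F): from F::=read we get {read}; from F::=epsilon we get {epsilon}. So FIRST(F) = {epsilon, read}.
FIRST(S): from S::=Q F we get {epsilon, do, if, read}; from S::=do we get {do}. So FIRST(S) = {epsilon, do, if, read}.
FIRST(Q): from Q::=S F we get {epsilon, do, if, read}; from Q::=F S F Q we get {epsilon, do, if, read}; from Q::=if if we get {if}; from Q::=epsilon we get {epsilon}. So FIRST(Q) = {epsilon, do, if, read}.
FOLLOW(S) includes $ since S is the start symbol.
FOLLOW(S): in Q::=S F, S is followed by F with FIRST {epsilon, read}; in Q::=S F, the suffix after S is nullable, so FOLLOW(S) ⊇ FOLLOW(Q) = {$, do, if, read}; in Q::=F S F Q, S is followed by F Q with FIRST {epsilon, do, if, read}; in Q::=F S F Q, the suffix after S is nullable, so FOLLOW(S) ⊇ FOLLOW(Q) = {$, do, if, read}. Thus FOLLOW(S) = {$, do, if, read}.
FOLLOW(Q): in S::=Q F, Q is followed by F with FIRST {epsilon, read}; in S::=Q F, the suffix after Q is nullable, so FOLLOW(Q) ⊇ FOLLOW(S) = {$, do, if, read}; in Q::=F S F Q, the suffix after Q is empty (adds nothing new). Thus FOLLOW(Q) = {$, do, if, read}.
FOLLOW(F): in S::=Q F, the suffix after F is empty, so FOLLOW(F) ⊇ FOLLOW(S) = {$, do, if, read}; in Q::=S F, the suffix after F is empty, so FOLLOW(F) ⊇ FOLLOW(Q) = {$, do, if, read}; in Q::=F S F Q (occurrence 1), F is followed by S F Q with FIRST {epsilon, do, if, read}; in Q::=F S F Q (occurrence 1), the suffix after F is nullable, so FOLLOW(F) ⊇ FOLLOW(Q) = {$, do, if, read}; in Q::=F S F Q (occurrence 2), F is followed by Q with FIRST {epsilon, do, if, read}; in Q::=F S F Q (occurrence 2), the suffix after F is nullable, so FOLLOW(F) ⊇ FOLLOW(Q) = {$, do, if, read}. Thus FOLLOW(F) = {$, do, if, read}.

{$, do, if, read}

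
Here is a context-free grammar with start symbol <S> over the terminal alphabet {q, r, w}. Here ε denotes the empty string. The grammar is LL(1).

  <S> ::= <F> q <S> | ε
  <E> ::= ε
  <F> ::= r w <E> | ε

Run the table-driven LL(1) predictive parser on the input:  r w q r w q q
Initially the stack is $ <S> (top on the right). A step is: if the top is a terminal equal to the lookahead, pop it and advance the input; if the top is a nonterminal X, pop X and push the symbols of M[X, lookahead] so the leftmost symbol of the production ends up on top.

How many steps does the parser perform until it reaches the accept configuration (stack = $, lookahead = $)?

step 1: stack=$ <S>  input=r w q r w q q $  — expand <S> ::= <F> q <S>
step 2: stack=$ <S> q <F>  input=r w q r w q q $  — expand <F> ::= r w <E>
step 3: stack=$ <S> q <E> w r  input=r w q r w q q $  — match r
step 4: stack=$ <S> q <E> w  input=w q r w q q $  — match w
step 5: stack=$ <S> q <E>  input=q r w q q $  — expand <E> ::= ε
step 6: stack=$ <S> q  input=q r w q q $  — match q
step 7: stack=$ <S>  input=r w q q $  — expand <S> ::= <F> q <S>
step 8: stack=$ <S> q <F>  input=r w q q $  — expand <F> ::= r w <E>
step 9: stack=$ <S> q <E> w r  input=r w q q $  — match r
step 10: stack=$ <S> q <E> w  input=w q q $  — match w
step 11: stack=$ <S> q <E>  input=q q $  — expand <E> ::= ε
step 12: stack=$ <S> q  input=q q $  — match q
step 13: stack=$ <S>  input=q $  — expand <S> ::= <F> q <S>
step 14: stack=$ <S> q <F>  input=q $  — expand <F> ::= ε
step 15: stack=$ <S> q  input=q $  — match q
step 16: stack=$ <S>  input=$  — expand <S> ::= ε
Accept reached after 16 steps.

16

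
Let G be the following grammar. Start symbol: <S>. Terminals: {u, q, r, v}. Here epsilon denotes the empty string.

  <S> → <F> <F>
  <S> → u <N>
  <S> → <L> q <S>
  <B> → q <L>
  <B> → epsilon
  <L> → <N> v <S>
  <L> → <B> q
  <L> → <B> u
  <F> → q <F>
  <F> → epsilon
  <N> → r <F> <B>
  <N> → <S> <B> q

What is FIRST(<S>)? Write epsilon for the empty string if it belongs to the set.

{epsilon, q, r, u}

FIRST(<B>): from <B>→q <L> we get {q}; from <B>→epsilon we get {epsilon}. So FIRST(<B>) = {epsilon, q}.
FIRST(<F>): from <F>→q <F> we get {q}; from <F>→epsilon we get {epsilon}. So FIRST(<F>) = {epsilon, q}.
FIRST(<S>): from <S>→<F> <F> we get {epsilon, q}; from <S>→u <N> we get {u}; from <S>→<L> q <S> we get {q, r, u}. So FIRST(<S>) = {epsilon, q, r, u}.
FIRST(<N>): from <N>→r <F> <B> we get {r}; from <N>→<S> <B> q we get {q, r, u}. So FIRST(<N>) = {q, r, u}.
FIRST(<L>): from <L>→<N> v <S> we get {q, r, u}; from <L>→<B> q we get {q}; from <L>→<B> u we get {q, u}. So FIRST(<L>) = {q, r, u}.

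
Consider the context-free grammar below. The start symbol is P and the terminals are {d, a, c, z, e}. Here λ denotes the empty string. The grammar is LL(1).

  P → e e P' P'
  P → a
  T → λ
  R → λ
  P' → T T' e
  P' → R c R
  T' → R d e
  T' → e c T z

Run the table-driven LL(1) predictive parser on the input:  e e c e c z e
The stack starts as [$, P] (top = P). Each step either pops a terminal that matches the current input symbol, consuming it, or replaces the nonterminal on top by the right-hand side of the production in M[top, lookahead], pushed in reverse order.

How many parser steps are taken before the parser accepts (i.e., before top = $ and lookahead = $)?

15

      Stack        Input            Action
   1  $ P          e e c e c z e $  expand P → e e P' P'
   2  $ P' P' e e  e e c e c z e $  match e
   3  $ P' P' e    e c e c z e $    match e
   4  $ P' P'      c e c z e $      expand P' → R c R
   5  $ P' R c R   c e c z e $      expand R → λ
   6  $ P' R c     c e c z e $      match c
   7  $ P' R       e c z e $        expand R → λ
   8  $ P'         e c z e $        expand P' → T T' e
   9  $ e T' T     e c z e $        expand T → λ
  10  $ e T'       e c z e $        expand T' → e c T z
  11  $ e z T c e  e c z e $        match e
  12  $ e z T c    c z e $          match c
  13  $ e z T      z e $            expand T → λ
  14  $ e z        z e $            match z
  15  $ e          e $              match e
Accept reached after 15 steps.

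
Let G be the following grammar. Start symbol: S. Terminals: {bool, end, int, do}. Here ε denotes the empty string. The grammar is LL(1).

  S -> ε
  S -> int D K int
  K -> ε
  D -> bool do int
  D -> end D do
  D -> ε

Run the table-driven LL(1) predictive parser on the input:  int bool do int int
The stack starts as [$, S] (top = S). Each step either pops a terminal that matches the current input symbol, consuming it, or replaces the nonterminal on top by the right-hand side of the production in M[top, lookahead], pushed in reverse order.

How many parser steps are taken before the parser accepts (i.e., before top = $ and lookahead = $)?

8

     Stack                Input                  Action
  1  $ S                  int bool do int int $  expand S -> int D K int
  2  $ int K D int        int bool do int int $  match int
  3  $ int K D            bool do int int $      expand D -> bool do int
  4  $ int K int do bool  bool do int int $      match bool
  5  $ int K int do       do int int $           match do
  6  $ int K int          int int $              match int
  7  $ int K              int $                  expand K -> ε
  8  $ int                int $                  match int
Accept reached after 8 steps.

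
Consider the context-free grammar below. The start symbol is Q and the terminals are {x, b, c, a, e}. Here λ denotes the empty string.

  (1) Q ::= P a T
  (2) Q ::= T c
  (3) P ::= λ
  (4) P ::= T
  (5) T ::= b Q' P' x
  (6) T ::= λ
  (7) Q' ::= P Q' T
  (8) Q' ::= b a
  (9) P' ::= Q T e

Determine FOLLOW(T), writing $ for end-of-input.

FIRST(T): from T::=b Q' P' x we get {b}; from T::=λ we get {λ}. So FIRST(T) = {λ, b}.
FIRST(P): from P::=λ we get {λ}; from P::=T we get {λ, b}. So FIRST(P) = {λ, b}.
FIRST(Q): from Q::=P a T we get {a, b}; from Q::=T c we get {b, c}. So FIRST(Q) = {a, b, c}.
FIRST(Q'): from Q'::=P Q' T we get {b}; from Q'::=b a we get {b}. So FIRST(Q') = {b}.
FIRST(P'): from P'::=Q T e we get {a, b, c}. So FIRST(P') = {a, b, c}.
FOLLOW(Q) includes $ since Q is the start symbol.
FOLLOW(Q): in P'::=Q T e, Q is followed by T e with FIRST {b, e}. Thus FOLLOW(Q) = {$, b, e}.
FOLLOW(P): in Q::=P a T, P is followed by a T with FIRST {a}; in Q'::=P Q' T, P is followed by Q' T with FIRST {b}. Thus FOLLOW(P) = {a, b}.
FOLLOW(Q'): in T::=b Q' P' x, Q' is followed by P' x with FIRST {a, b, c}; in Q'::=P Q' T, Q' is followed by T with FIRST {λ, b}; in Q'::=P Q' T, the suffix after Q' is nullable (adds nothing new). Thus FOLLOW(Q') = {a, b, c}.
FOLLOW(T): in Q::=P a T, the suffix after T is empty, so FOLLOW(T) ⊇ FOLLOW(Q) = {$, b, e}; in Q::=T c, T is followed by c with FIRST {c}; in P::=T, the suffix after T is empty, so FOLLOW(T) ⊇ FOLLOW(P) = {a, b}; in Q'::=P Q' T, the suffix after T is empty, so FOLLOW(T) ⊇ FOLLOW(Q') = {a, b, c}; in P'::=Q T e, T is followed by e with FIRST {e}. Thus FOLLOW(T) = {$, a, b, c, e}.
FOLLOW(P'): in T::=b Q' P' x, P' is followed by x with FIRST {x}. Thus FOLLOW(P') = {x}.

{$, a, b, c, e}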